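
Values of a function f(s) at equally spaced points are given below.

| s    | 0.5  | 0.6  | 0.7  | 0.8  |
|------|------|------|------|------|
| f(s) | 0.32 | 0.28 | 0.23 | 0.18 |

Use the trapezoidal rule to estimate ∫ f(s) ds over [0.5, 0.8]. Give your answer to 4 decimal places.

0.0760

h = 0.1, n = 3.
(h/2)·[y₀ + 2y₁ + 2y₂ + y₃] = 0.05·(1.52) = 0.0760.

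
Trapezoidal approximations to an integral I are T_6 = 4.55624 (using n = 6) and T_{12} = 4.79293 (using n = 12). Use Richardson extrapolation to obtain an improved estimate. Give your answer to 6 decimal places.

4.871827

R = (4·T_{12} − T_6) / 3 = (4·4.79293 − 4.55624)/3 = (14.61548)/3 = 4.871827.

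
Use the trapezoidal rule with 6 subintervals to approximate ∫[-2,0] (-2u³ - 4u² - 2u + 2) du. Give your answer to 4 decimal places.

h = (0 − (-2))/6 = 0.333333.
Nodes u₀,…,u₆ = -2, -1.666667, -1.333333, -1, -0.666667, -0.333333, 0.
f(u) = -2u³ - 4u² - 2u + 2: f₀=6, f₁=3.481481, f₂=2.296296, f₃=2, f₄=2.148148, f₅=2.296296, f₆=2.
(h/2)·[f₀ + 2f₁ + 2f₂ + 2f₃ + 2f₄ + 2f₅ + f₆] = 0.166667·(32.444444) = 5.4074.

5.4074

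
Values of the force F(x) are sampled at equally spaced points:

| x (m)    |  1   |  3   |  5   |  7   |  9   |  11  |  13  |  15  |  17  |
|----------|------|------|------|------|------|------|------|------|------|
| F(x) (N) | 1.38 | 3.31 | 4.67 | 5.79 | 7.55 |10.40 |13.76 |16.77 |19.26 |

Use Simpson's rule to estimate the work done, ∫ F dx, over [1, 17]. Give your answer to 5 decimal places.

145.12000

h = 2, n = 8.
(h/3)·[y₀ + 4y₁ + 2y₂ + 4y₃ + 2y₄ + 4y₅ + 2y₆ + 4y₇ + y₈] = 0.666667·(217.68) = 145.12000.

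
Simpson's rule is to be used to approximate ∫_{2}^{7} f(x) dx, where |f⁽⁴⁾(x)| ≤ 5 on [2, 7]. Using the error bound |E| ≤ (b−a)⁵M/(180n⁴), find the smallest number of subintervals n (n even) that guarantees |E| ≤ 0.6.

Need 15625/(180n⁴) ≤ 0.6.
n⁴ ≥ 15625/(180·0.6) = 144.676 ⇒ n ≥ 3.4682, so the smallest even n is 4. (n must be even for Simpson's rule.)

4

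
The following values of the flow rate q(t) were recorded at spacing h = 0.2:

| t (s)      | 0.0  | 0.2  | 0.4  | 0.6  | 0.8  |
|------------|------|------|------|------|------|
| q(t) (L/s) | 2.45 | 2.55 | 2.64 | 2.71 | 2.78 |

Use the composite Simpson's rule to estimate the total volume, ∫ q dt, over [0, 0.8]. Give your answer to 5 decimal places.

2.10333

h = 0.2, n = 4.
(h/3)·[y₀ + 4y₁ + 2y₂ + 4y₃ + y₄] = 0.066667·(31.55) = 2.10333.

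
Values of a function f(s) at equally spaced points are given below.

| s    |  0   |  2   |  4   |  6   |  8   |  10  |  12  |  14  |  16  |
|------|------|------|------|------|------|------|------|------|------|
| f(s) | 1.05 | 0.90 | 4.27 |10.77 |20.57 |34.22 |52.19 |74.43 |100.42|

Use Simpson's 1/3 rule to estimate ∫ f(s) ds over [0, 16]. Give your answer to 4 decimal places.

491.2067

h = 2, n = 8.
(h/3)·[y₀ + 4y₁ + 2y₂ + 4y₃ + 2y₄ + 4y₅ + 2y₆ + 4y₇ + y₈] = 0.666667·(736.81) = 491.2067.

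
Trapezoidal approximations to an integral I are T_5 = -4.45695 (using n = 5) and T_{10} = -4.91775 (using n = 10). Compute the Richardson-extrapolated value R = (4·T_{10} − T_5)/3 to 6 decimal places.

R = (4·T_{10} − T_5) / 3 = (4·(-4.91775) − (-4.45695))/3 = (-15.21405)/3 = -5.071350.

-5.071350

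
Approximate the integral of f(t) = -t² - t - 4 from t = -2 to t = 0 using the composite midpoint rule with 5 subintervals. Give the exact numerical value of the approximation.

h = (0 − (-2))/5 = 0.4.
Midpoints m₁,…,m₅ = -1.8, -1.4, -1, -0.6, -0.2.
f(m₁)=-5.44, f(m₂)=-4.56, f(m₃)=-4, f(m₄)=-3.76, f(m₅)=-3.84.
h·[f(m₁) + f(m₂) + f(m₃) + f(m₄) + f(m₅)] = 0.4·(-21.6) = -8.64.

-8.64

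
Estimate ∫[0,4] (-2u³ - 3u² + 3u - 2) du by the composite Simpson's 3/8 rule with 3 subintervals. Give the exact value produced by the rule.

h = (4 − 0)/3 = 1.333333.
Nodes u₀,…,u₃ = 0, 1.333333, 2.666667, 4.
f(u) = -2u³ - 3u² + 3u - 2: f₀=-2, f₁=-8.074074, f₂=-53.259259, f₃=-166.
(3h/8)·[f₀ + 3f₁ + 3f₂ + f₃] = 0.5·(-352) = -176.

-176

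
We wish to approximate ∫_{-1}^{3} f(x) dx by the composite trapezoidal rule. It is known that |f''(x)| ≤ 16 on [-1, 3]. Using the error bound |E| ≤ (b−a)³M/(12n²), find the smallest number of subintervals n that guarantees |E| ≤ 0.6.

12

Need 1024/(12n²) ≤ 0.6.
n² ≥ 1024/(12·0.6) = 142.222 ⇒ n ≥ 11.9257, so the smallest n is 12.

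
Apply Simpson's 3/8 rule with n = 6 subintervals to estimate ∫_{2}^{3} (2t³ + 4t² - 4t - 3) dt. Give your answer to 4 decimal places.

44.8333

h = (3 − 2)/6 = 0.166667.
Nodes t₀,…,t₆ = 2, 2.166667, 2.333333, 2.5, 2.666667, 2.833333, 3.
f(t) = 2t³ + 4t² - 4t - 3: f₀=21, f₁=27.453704, f₂=34.851852, f₃=43.25, f₄=52.703704, f₅=63.268519, f₆=75.
(3h/8)·[f₀ + 3f₁ + 3f₂ + 2f₃ + 3f₄ + 3f₅ + f₆] = 0.0625·(717.333333) = 44.8333.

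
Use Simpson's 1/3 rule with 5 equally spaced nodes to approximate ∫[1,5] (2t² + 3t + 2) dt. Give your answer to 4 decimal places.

h = (5 − 1)/4 = 1.
Nodes t₀,…,t₄ = 1, 2, 3, 4, 5.
f(t) = 2t² + 3t + 2: f₀=7, f₁=16, f₂=29, f₃=46, f₄=67.
(h/3)·[f₀ + 4f₁ + 2f₂ + 4f₃ + f₄] = 0.333333·(380) = 126.6667.

126.6667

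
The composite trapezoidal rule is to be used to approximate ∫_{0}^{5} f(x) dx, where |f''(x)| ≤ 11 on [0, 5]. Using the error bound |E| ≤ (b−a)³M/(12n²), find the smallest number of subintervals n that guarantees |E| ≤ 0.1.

Need 1375/(12n²) ≤ 0.1.
n² ≥ 1375/(12·0.1) = 1145.83 ⇒ n ≥ 33.8502, so the smallest n is 34.

34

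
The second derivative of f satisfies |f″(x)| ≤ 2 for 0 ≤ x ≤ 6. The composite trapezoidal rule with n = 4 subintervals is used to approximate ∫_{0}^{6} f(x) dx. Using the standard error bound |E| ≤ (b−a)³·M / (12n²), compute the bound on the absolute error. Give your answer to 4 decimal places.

|E| ≤ (6)³·2 / (12·4²) = 432/192 = 2.2500.

2.2500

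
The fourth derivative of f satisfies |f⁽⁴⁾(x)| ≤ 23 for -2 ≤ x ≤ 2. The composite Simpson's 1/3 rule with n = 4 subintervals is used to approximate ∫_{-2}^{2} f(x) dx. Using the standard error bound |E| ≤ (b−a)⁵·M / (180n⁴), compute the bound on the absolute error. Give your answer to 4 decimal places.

|E| ≤ (4)⁵·23 / (180·4⁴) = 23552/46080 = 0.5111.

0.5111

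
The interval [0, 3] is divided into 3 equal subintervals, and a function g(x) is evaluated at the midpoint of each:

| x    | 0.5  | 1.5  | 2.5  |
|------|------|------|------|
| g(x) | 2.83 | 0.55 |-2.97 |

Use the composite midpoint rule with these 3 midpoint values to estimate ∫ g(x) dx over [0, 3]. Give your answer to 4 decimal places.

h = 1, n = 3.
h·[y(m₁) + y(m₂) + y(m₃)] = 1·(0.41) = 0.4100.

0.4100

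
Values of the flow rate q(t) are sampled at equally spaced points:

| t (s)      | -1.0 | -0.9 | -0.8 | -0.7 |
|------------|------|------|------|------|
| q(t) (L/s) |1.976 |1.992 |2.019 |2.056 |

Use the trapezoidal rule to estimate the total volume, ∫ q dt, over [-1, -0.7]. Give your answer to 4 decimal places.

0.6027

h = 0.1, n = 3.
(h/2)·[y₀ + 2y₁ + 2y₂ + y₃] = 0.05·(12.054) = 0.6027.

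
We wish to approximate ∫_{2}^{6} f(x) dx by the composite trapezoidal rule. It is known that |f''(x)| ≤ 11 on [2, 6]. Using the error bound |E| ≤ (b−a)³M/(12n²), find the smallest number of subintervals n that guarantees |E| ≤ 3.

Need 704/(12n²) ≤ 3.
n² ≥ 704/(12·3) = 19.5556 ⇒ n ≥ 4.4222, so the smallest n is 5.

5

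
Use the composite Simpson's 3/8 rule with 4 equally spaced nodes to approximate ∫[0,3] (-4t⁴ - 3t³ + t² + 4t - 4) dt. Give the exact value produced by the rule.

h = (3 − 0)/3 = 1.
Nodes t₀,…,t₃ = 0, 1, 2, 3.
f(t) = -4t⁴ - 3t³ + t² + 4t - 4: f₀=-4, f₁=-6, f₂=-80, f₃=-388.
(3h/8)·[f₀ + 3f₁ + 3f₂ + f₃] = 0.375·(-650) = -243.75.

-243.75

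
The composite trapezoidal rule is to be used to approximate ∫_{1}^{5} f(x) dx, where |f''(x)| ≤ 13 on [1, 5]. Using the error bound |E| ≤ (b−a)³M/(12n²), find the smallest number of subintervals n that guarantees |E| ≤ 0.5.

12

Need 832/(12n²) ≤ 0.5.
n² ≥ 832/(12·0.5) = 138.667 ⇒ n ≥ 11.7757, so the smallest n is 12.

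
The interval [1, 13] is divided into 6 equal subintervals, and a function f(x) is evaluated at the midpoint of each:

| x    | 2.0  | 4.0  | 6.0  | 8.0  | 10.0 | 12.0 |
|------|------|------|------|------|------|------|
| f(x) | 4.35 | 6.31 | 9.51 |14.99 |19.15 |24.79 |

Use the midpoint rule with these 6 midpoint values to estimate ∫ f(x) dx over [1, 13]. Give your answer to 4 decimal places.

h = 2, n = 6.
h·[y(m₁) + y(m₂) + y(m₃) + y(m₄) + y(m₅) + y(m₆)] = 2·(79.10) = 158.2000.

158.2000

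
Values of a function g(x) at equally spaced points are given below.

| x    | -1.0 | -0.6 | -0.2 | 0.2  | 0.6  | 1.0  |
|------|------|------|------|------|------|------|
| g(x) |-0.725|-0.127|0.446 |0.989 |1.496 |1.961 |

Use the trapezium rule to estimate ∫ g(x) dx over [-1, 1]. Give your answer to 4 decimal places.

h = 0.4, n = 5.
(h/2)·[y₀ + 2y₁ + 2y₂ + 2y₃ + 2y₄ + y₅] = 0.2·(6.844) = 1.3688.

1.3688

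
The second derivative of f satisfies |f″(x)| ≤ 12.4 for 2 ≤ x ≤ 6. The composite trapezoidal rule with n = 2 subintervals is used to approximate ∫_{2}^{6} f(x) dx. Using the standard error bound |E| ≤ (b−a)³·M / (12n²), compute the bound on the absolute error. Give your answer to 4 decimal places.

|E| ≤ (4)³·12.4 / (12·2²) = 793.6/48 = 16.5333.

16.5333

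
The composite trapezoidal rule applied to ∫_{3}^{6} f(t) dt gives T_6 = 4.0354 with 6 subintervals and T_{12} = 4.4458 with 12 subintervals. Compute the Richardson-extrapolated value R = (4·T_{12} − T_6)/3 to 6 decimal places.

R = (4·T_{12} − T_6) / 3 = (4·4.4458 − 4.0354)/3 = (13.7478)/3 = 4.582600.

4.582600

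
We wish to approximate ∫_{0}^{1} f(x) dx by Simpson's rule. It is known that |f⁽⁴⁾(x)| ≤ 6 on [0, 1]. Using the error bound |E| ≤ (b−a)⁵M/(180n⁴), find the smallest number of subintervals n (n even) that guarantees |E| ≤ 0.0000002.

22

Need 6/(180n⁴) ≤ 0.0000002.
n⁴ ≥ 6/(180·0.0000002) = 166667 ⇒ n ≥ 20.2052, so the smallest even n is 22. (n must be even for Simpson's rule.)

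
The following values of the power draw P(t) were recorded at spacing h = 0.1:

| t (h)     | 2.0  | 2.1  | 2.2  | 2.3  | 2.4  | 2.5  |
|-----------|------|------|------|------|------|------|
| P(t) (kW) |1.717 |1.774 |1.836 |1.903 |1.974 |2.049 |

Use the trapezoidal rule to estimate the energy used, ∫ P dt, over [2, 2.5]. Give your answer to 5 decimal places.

h = 0.1, n = 5.
(h/2)·[y₀ + 2y₁ + 2y₂ + 2y₃ + 2y₄ + y₅] = 0.05·(18.740) = 0.93700.

0.93700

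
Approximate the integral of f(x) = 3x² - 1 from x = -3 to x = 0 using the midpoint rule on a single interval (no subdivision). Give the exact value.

17.25

M = (b−a)·f(-1.5) = 3·(5.75) = 17.25.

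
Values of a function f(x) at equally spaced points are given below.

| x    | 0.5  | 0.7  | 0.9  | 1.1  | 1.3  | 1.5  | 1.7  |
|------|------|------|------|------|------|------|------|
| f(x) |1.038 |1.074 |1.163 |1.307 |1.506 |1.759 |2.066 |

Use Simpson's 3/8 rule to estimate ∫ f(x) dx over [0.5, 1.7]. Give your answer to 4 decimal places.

1.6668

h = 0.2, n = 6.
(3h/8)·[y₀ + 3y₁ + 3y₂ + 2y₃ + 3y₄ + 3y₅ + y₆] = 0.075·(22.224) = 1.6668.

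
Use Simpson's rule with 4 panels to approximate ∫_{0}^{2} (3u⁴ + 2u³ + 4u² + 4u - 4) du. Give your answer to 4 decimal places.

37.9167

h = (2 − 0)/4 = 0.5.
Nodes u₀,…,u₄ = 0, 0.5, 1, 1.5, 2.
f(u) = 3u⁴ + 2u³ + 4u² + 4u - 4: f₀=-4, f₁=-0.5625, f₂=9, f₃=32.9375, f₄=84.
(h/3)·[f₀ + 4f₁ + 2f₂ + 4f₃ + f₄] = 0.166667·(227.5) = 37.9167.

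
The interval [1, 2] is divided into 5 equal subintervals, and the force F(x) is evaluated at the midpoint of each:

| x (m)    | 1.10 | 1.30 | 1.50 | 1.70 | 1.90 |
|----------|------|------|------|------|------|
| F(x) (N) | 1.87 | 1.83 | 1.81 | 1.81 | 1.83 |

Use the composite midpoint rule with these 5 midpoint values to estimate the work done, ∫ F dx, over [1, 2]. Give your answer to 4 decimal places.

h = 0.2, n = 5.
h·[y(m₁) + y(m₂) + y(m₃) + y(m₄) + y(m₅)] = 0.2·(9.15) = 1.8300.

1.8300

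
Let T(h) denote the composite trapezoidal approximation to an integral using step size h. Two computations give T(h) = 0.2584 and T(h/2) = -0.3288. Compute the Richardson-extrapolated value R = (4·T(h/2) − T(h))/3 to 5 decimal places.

-0.52453

R = (4·T(h/2) − T(h)) / 3 = (4·(-0.3288) − 0.2584)/3 = (-1.5736)/3 = -0.52453.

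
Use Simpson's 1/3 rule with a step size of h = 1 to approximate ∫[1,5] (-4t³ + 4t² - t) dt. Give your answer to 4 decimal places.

-470.6667

h = (5 − 1)/4 = 1.
Nodes t₀,…,t₄ = 1, 2, 3, 4, 5.
f(t) = -4t³ + 4t² - t: f₀=-1, f₁=-18, f₂=-75, f₃=-196, f₄=-405.
(h/3)·[f₀ + 4f₁ + 2f₂ + 4f₃ + f₄] = 0.333333·(-1412) = -470.6667.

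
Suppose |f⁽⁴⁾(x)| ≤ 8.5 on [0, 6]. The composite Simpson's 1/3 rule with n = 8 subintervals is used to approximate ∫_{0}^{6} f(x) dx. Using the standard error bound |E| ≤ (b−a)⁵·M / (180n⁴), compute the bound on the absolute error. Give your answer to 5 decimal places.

0.08965

|E| ≤ (6)⁵·8.5 / (180·8⁴) = 66096/737280 = 0.08965.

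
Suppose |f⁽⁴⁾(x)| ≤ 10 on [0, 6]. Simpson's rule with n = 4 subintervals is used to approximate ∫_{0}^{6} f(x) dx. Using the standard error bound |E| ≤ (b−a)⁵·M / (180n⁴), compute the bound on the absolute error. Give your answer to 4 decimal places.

1.6875

|E| ≤ (6)⁵·10 / (180·4⁴) = 77760/46080 = 1.6875.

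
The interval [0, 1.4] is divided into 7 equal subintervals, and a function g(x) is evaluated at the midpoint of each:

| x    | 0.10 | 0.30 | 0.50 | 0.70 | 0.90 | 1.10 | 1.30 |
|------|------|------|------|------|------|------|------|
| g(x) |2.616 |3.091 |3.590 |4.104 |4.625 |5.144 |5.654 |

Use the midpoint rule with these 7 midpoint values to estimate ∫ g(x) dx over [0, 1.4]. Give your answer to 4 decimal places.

5.7648

h = 0.2, n = 7.
h·[y(m₁) + y(m₂) + y(m₃) + y(m₄) + y(m₅) + y(m₆) + y(m₇)] = 0.2·(28.824) = 5.7648.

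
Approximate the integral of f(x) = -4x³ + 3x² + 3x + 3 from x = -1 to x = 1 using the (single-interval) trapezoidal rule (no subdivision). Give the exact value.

12

T = (b−a)/2 · [f(-1) + f(1)] = 1·[7 + 5] = 12.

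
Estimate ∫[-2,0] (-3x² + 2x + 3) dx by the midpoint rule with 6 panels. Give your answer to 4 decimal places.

h = (0 − (-2))/6 = 0.333333.
Midpoints m₁,…,m₆ = -1.833333, -1.5, -1.166667, -0.833333, -0.5, -0.166667.
f(m₁)=-10.75, f(m₂)=-6.75, f(m₃)=-3.416667, f(m₄)=-0.75, f(m₅)=1.25, f(m₆)=2.583333.
h·[f(m₁) + f(m₂) + f(m₃) + f(m₄) + f(m₅) + f(m₆)] = 0.333333·(-17.833333) = -5.9444.

-5.9444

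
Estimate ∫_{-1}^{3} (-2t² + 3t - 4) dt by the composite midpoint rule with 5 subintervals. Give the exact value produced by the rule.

-22.24

h = (3 − (-1))/5 = 0.8.
Midpoints m₁,…,m₅ = -0.6, 0.2, 1, 1.8, 2.6.
f(m₁)=-6.52, f(m₂)=-3.48, f(m₃)=-3, f(m₄)=-5.08, f(m₅)=-9.72.
h·[f(m₁) + f(m₂) + f(m₃) + f(m₄) + f(m₅)] = 0.8·(-27.8) = -22.24.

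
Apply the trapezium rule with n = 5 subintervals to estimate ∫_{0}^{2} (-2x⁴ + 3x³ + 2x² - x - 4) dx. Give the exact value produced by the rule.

-5.72992

h = (2 − 0)/5 = 0.4.
Nodes x₀,…,x₅ = 0, 0.4, 0.8, 1.2, 1.6, 2.
f(x) = -2x⁴ + 3x³ + 2x² - x - 4: f₀=-4, f₁=-3.9392, f₂=-2.8032, f₃=-1.2832, f₄=-1.2992, f₅=-6.
(h/2)·[f₀ + 2f₁ + 2f₂ + 2f₃ + 2f₄ + f₅] = 0.2·(-28.6496) = -5.72992.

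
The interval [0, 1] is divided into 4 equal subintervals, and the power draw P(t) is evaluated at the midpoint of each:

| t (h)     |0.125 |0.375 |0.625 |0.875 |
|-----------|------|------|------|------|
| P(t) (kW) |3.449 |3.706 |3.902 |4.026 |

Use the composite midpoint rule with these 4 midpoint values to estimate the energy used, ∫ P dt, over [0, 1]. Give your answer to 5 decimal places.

3.77075

h = 0.25, n = 4.
h·[y(m₁) + y(m₂) + y(m₃) + y(m₄)] = 0.25·(15.083) = 3.77075.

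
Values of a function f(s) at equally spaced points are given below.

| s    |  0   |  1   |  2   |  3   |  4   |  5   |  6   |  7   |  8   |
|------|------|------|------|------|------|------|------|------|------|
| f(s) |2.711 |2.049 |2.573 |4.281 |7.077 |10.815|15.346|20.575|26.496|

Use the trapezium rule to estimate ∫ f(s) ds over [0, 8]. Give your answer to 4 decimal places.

h = 1, n = 8.
(h/2)·[y₀ + 2y₁ + 2y₂ + 2y₃ + 2y₄ + 2y₅ + 2y₆ + 2y₇ + y₈] = 0.5·(154.639) = 77.3195.

77.3195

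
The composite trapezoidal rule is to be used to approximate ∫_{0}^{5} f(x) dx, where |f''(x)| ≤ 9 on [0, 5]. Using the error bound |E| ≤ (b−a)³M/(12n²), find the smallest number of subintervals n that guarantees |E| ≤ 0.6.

Need 1125/(12n²) ≤ 0.6.
n² ≥ 1125/(12·0.6) = 156.25 ⇒ n ≥ 12.5000, so the smallest n is 13.

13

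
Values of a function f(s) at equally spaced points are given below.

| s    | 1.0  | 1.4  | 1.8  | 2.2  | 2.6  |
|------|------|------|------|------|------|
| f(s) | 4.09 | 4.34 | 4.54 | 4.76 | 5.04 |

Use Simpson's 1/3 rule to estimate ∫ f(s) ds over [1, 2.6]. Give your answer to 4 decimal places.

h = 0.4, n = 4.
(h/3)·[y₀ + 4y₁ + 2y₂ + 4y₃ + y₄] = 0.133333·(54.61) = 7.2813.

7.2813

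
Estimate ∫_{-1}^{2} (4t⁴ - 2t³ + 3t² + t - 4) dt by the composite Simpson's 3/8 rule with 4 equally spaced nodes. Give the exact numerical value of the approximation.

21

h = (2 − (-1))/3 = 1.
Nodes t₀,…,t₃ = -1, 0, 1, 2.
f(t) = 4t⁴ - 2t³ + 3t² + t - 4: f₀=4, f₁=-4, f₂=2, f₃=58.
(3h/8)·[f₀ + 3f₁ + 3f₂ + f₃] = 0.375·(56) = 21.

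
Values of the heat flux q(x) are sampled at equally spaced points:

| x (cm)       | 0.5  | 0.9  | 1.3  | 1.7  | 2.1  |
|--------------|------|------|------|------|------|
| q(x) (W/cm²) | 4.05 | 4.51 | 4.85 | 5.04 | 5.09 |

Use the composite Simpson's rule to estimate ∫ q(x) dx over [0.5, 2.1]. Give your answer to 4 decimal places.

7.6053

h = 0.4, n = 4.
(h/3)·[y₀ + 4y₁ + 2y₂ + 4y₃ + y₄] = 0.133333·(57.04) = 7.6053.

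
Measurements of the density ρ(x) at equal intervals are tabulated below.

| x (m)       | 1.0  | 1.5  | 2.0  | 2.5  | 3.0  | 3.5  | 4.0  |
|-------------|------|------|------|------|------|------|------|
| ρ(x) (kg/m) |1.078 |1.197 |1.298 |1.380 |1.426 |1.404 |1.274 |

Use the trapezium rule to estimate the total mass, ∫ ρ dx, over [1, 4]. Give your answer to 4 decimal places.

h = 0.5, n = 6.
(h/2)·[y₀ + 2y₁ + 2y₂ + 2y₃ + 2y₄ + 2y₅ + y₆] = 0.25·(15.762) = 3.9405.

3.9405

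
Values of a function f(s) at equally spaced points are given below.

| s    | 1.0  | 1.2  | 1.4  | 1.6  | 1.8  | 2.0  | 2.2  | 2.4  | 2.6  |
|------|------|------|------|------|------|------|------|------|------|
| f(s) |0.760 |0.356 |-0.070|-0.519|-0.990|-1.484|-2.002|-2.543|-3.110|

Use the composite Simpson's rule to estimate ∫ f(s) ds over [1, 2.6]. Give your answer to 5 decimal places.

h = 0.2, n = 8.
(h/3)·[y₀ + 4y₁ + 2y₂ + 4y₃ + 2y₄ + 4y₅ + 2y₆ + 4y₇ + y₈] = 0.066667·(-25.234) = -1.68227.

-1.68227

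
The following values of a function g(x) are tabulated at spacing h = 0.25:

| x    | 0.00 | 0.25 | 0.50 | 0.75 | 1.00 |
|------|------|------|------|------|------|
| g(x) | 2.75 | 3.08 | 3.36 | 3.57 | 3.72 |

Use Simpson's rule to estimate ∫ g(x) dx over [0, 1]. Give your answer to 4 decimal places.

3.3158

h = 0.25, n = 4.
(h/3)·[y₀ + 4y₁ + 2y₂ + 4y₃ + y₄] = 0.083333·(39.79) = 3.3158.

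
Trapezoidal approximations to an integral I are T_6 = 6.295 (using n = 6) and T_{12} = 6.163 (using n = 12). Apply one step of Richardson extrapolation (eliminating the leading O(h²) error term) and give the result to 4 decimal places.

6.1190

R = (4·T_{12} − T_6) / 3 = (4·6.163 − 6.295)/3 = (18.357)/3 = 6.1190.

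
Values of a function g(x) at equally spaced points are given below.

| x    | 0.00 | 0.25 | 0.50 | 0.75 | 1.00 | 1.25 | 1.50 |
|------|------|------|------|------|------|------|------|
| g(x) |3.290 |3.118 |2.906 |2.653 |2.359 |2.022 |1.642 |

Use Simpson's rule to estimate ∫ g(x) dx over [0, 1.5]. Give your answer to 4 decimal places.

h = 0.25, n = 6.
(h/3)·[y₀ + 4y₁ + 2y₂ + 4y₃ + 2y₄ + 4y₅ + y₆] = 0.083333·(46.634) = 3.8862.

3.8862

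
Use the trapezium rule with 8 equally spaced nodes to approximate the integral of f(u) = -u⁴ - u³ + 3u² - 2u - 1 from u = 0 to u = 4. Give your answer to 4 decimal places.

h = (4 − 0)/7 = 0.571429.
Nodes u₀,…,u₇ = 0, 0.571429, 1.142857, 1.714286, 2.285714, 2.857143, 3.428571, 4.
f(u) = -u⁴ - u³ + 3u² - 2u - 1: f₀=-1, f₁=-1.456476, f₂=-2.566014, f₃=-9.286547, f₄=-29.134944, f₅=-72.187005, f₆=-151.077468, f₇=-281.
(h/2)·[f₀ + 2f₁ + 2f₂ + 2f₃ + 2f₄ + 2f₅ + 2f₆ + f₇] = 0.285714·(-813.416910) = -232.4048.

-232.4048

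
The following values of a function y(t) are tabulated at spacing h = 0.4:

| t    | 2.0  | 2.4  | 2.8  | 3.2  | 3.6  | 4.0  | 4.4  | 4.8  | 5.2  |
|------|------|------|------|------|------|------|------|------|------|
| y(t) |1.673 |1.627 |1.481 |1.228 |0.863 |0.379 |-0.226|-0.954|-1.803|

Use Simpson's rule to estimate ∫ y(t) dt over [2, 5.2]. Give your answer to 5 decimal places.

h = 0.4, n = 8.
(h/3)·[y₀ + 4y₁ + 2y₂ + 4y₃ + 2y₄ + 4y₅ + 2y₆ + 4y₇ + y₈] = 0.133333·(13.226) = 1.76347.

1.76347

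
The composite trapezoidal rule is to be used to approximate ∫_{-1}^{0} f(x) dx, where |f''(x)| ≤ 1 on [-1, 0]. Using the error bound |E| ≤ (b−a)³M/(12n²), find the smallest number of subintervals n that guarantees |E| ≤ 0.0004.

Need 1/(12n²) ≤ 0.0004.
n² ≥ 1/(12·0.0004) = 208.333 ⇒ n ≥ 14.4338, so the smallest n is 15.

15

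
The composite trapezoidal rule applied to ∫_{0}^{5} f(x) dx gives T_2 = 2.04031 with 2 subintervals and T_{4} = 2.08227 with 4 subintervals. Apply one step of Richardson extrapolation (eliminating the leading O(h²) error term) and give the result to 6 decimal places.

R = (4·T_{4} − T_2) / 3 = (4·2.08227 − 2.04031)/3 = (6.28877)/3 = 2.096257.

2.096257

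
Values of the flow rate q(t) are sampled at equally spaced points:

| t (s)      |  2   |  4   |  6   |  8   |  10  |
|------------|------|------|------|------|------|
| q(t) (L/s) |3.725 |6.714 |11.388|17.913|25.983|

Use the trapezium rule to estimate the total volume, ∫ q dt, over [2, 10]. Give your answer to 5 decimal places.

h = 2, n = 4.
(h/2)·[y₀ + 2y₁ + 2y₂ + 2y₃ + y₄] = 1·(101.738) = 101.73800.

101.73800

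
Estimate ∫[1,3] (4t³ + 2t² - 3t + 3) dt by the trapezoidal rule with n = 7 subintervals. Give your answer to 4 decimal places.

h = (3 − 1)/7 = 0.285714.
Nodes t₀,…,t₇ = 1, 1.285714, 1.571429, 1.857143, 2.142857, 2.428571, 2.714286, 3.
f(t) = 4t³ + 2t² - 3t + 3: f₀=6, f₁=10.950437, f₂=18.746356, f₃=29.947522, f₄=45.113703, f₅=64.804665, f₆=89.580175, f₇=120.
(h/2)·[f₀ + 2f₁ + 2f₂ + 2f₃ + 2f₄ + 2f₅ + 2f₆ + f₇] = 0.142857·(644.285714) = 92.0408.

92.0408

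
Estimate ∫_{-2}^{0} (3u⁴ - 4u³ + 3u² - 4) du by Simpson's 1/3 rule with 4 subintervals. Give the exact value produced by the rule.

35.25

h = (0 − (-2))/4 = 0.5.
Nodes u₀,…,u₄ = -2, -1.5, -1, -0.5, 0.
f(u) = 3u⁴ - 4u³ + 3u² - 4: f₀=88, f₁=31.4375, f₂=6, f₃=-2.5625, f₄=-4.
(h/3)·[f₀ + 4f₁ + 2f₂ + 4f₃ + f₄] = 0.166667·(211.5) = 35.25.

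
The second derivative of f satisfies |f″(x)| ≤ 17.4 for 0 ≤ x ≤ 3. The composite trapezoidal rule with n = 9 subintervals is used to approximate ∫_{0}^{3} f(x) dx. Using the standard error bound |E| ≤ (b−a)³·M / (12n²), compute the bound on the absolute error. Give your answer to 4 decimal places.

|E| ≤ (3)³·17.4 / (12·9²) = 469.8/972 = 0.4833.

0.4833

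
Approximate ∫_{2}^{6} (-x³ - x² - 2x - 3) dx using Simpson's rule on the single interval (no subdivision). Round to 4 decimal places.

-433.3333

S = (b−a)/6 · [f(2) + 4f(4) + f(6)] = 0.666667·[(-19) + 4·(-91) + (-267)] = -433.3333.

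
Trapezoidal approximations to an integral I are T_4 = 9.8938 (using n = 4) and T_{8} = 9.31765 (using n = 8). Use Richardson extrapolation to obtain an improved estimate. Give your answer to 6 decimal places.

R = (4·T_{8} − T_4) / 3 = (4·9.31765 − 9.8938)/3 = (27.37680)/3 = 9.125600.

9.125600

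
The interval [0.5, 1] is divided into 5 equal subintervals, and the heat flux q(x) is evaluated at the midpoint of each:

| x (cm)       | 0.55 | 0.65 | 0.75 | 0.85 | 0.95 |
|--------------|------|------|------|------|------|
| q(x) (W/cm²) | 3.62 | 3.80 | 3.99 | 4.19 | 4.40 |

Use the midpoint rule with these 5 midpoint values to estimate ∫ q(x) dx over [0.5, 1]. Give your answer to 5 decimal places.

2.00000

h = 0.1, n = 5.
h·[y(m₁) + y(m₂) + y(m₃) + y(m₄) + y(m₅)] = 0.1·(20.00) = 2.00000.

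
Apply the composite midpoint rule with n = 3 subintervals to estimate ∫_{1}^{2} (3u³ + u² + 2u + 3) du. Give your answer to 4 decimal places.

h = (2 − 1)/3 = 0.333333.
Midpoints m₁,…,m₃ = 1.166667, 1.5, 1.833333.
f(m₁)=11.458333, f(m₂)=18.375, f(m₃)=28.513889.
h·[f(m₁) + f(m₂) + f(m₃)] = 0.333333·(58.347222) = 19.4491.

19.4491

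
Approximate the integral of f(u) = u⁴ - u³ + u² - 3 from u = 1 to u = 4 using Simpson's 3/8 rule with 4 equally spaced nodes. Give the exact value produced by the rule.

153.75

h = (4 − 1)/3 = 1.
Nodes u₀,…,u₃ = 1, 2, 3, 4.
f(u) = u⁴ - u³ + u² - 3: f₀=-2, f₁=9, f₂=60, f₃=205.
(3h/8)·[f₀ + 3f₁ + 3f₂ + f₃] = 0.375·(410) = 153.75.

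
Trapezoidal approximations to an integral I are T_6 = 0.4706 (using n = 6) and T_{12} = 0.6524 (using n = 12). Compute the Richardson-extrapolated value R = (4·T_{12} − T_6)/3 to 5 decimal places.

R = (4·T_{12} − T_6) / 3 = (4·0.6524 − 0.4706)/3 = (2.1390)/3 = 0.71300.

0.71300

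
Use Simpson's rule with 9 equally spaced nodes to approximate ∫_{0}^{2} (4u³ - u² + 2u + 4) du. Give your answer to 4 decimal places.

25.3333

h = (2 − 0)/8 = 0.25.
Nodes u₀,…,u₈ = 0, 0.25, 0.5, 0.75, 1, 1.25, 1.5, 1.75, 2.
f(u) = 4u³ - u² + 2u + 4: f₀=4, f₁=4.5, f₂=5.25, f₃=6.625, f₄=9, f₅=12.75, f₆=18.25, f₇=25.875, f₈=36.
(h/3)·[f₀ + 4f₁ + 2f₂ + 4f₃ + 2f₄ + 4f₅ + 2f₆ + 4f₇ + f₈] = 0.083333·(304) = 25.3333.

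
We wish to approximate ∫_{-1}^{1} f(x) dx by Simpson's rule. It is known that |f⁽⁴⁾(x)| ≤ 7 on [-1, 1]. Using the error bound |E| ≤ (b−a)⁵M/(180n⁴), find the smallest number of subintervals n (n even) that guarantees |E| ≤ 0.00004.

14

Need 224/(180n⁴) ≤ 0.00004.
n⁴ ≥ 224/(180·0.00004) = 31111.1 ⇒ n ≥ 13.2809, so the smallest even n is 14. (n must be even for Simpson's rule.)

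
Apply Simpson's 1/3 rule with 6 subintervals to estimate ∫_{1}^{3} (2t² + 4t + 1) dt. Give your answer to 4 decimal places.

35.3333

h = (3 − 1)/6 = 0.333333.
Nodes t₀,…,t₆ = 1, 1.333333, 1.666667, 2, 2.333333, 2.666667, 3.
f(t) = 2t² + 4t + 1: f₀=7, f₁=9.888889, f₂=13.222222, f₃=17, f₄=21.222222, f₅=25.888889, f₆=31.
(h/3)·[f₀ + 4f₁ + 2f₂ + 4f₃ + 2f₄ + 4f₅ + f₆] = 0.111111·(318) = 35.3333.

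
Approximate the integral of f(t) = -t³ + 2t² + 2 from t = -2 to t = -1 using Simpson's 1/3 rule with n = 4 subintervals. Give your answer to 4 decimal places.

10.4167

h = (-1 − (-2))/4 = 0.25.
Nodes t₀,…,t₄ = -2, -1.75, -1.5, -1.25, -1.
f(t) = -t³ + 2t² + 2: f₀=18, f₁=13.484375, f₂=9.875, f₃=7.078125, f₄=5.
(h/3)·[f₀ + 4f₁ + 2f₂ + 4f₃ + f₄] = 0.083333·(125) = 10.4167.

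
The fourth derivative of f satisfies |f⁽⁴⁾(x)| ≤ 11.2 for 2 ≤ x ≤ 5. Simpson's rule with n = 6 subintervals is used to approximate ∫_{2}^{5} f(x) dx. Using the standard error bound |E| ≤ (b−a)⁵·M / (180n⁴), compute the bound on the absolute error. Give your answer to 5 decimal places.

|E| ≤ (3)⁵·11.2 / (180·6⁴) = 2721.6/233280 = 0.01167.

0.01167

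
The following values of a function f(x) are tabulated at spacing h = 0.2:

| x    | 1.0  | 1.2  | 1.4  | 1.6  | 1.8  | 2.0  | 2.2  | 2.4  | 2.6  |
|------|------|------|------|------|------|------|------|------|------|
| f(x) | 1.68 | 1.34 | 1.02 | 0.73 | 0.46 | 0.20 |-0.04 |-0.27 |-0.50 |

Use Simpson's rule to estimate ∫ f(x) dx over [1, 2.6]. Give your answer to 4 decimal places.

0.8040

h = 0.2, n = 8.
(h/3)·[y₀ + 4y₁ + 2y₂ + 4y₃ + 2y₄ + 4y₅ + 2y₆ + 4y₇ + y₈] = 0.066667·(12.06) = 0.8040.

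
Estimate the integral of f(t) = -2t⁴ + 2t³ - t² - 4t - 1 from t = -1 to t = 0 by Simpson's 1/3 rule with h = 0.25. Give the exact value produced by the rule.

h = (0 − (-1))/4 = 0.25.
Nodes t₀,…,t₄ = -1, -0.75, -0.5, -0.25, 0.
f(t) = -2t⁴ + 2t³ - t² - 4t - 1: f₀=-2, f₁=-0.0390625, f₂=0.375, f₃=-0.1015625, f₄=-1.
(h/3)·[f₀ + 4f₁ + 2f₂ + 4f₃ + f₄] = 0.083333·(-2.8125) = -0.234375.

-0.234375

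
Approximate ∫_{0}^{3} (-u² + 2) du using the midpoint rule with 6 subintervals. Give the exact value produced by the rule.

h = (3 − 0)/6 = 0.5.
Midpoints m₁,…,m₆ = 0.25, 0.75, 1.25, 1.75, 2.25, 2.75.
f(m₁)=1.9375, f(m₂)=1.4375, f(m₃)=0.4375, f(m₄)=-1.0625, f(m₅)=-3.0625, f(m₆)=-5.5625.
h·[f(m₁) + f(m₂) + f(m₃) + f(m₄) + f(m₅) + f(m₆)] = 0.5·(-5.875) = -2.9375.

-2.9375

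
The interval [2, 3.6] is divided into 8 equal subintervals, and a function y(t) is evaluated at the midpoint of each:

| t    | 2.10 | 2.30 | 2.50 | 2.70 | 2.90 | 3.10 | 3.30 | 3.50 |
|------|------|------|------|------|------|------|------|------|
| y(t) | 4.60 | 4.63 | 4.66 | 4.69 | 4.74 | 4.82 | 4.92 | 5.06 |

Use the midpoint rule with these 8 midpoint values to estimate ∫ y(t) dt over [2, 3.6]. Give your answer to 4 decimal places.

7.6240

h = 0.2, n = 8.
h·[y(m₁) + y(m₂) + y(m₃) + y(m₄) + y(m₅) + y(m₆) + y(m₇) + y(m₈)] = 0.2·(38.12) = 7.6240.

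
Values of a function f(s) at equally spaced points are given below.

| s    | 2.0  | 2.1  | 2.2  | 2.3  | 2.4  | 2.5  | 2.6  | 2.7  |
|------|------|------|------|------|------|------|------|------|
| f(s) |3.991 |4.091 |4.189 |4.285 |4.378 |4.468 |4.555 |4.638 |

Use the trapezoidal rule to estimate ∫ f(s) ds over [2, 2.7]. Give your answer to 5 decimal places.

3.02805

h = 0.1, n = 7.
(h/2)·[y₀ + 2y₁ + 2y₂ + 2y₃ + 2y₄ + 2y₅ + 2y₆ + y₇] = 0.05·(60.561) = 3.02805.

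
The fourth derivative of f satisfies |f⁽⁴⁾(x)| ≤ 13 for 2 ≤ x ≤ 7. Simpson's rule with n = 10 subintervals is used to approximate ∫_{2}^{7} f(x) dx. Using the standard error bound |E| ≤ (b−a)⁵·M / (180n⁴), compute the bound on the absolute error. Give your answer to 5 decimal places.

0.02257

|E| ≤ (5)⁵·13 / (180·10⁴) = 40625/1800000 = 0.02257.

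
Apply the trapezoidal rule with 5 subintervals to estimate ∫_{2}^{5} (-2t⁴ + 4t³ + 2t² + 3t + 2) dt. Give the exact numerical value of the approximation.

h = (5 − 2)/5 = 0.6.
Nodes t₀,…,t₅ = 2, 2.6, 3.2, 3.8, 4.4, 5.
f(t) = -2t⁴ + 4t³ + 2t² + 3t + 2: f₀=16, f₁=2.2288, f₂=-46.5632, f₃=-155.2592, f₄=-354.9632, f₅=-683.
(h/2)·[f₀ + 2f₁ + 2f₂ + 2f₃ + 2f₄ + f₅] = 0.3·(-1776.1136) = -532.83408.

-532.83408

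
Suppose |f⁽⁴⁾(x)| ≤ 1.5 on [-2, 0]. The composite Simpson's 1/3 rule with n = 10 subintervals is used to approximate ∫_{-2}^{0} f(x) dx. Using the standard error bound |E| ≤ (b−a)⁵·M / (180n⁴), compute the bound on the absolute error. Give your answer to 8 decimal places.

0.00002667

|E| ≤ (2)⁵·1.5 / (180·10⁴) = 48/1800000 = 0.00002667.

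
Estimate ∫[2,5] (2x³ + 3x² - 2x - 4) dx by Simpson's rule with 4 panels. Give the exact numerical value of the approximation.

h = (5 − 2)/4 = 0.75.
Nodes x₀,…,x₄ = 2, 2.75, 3.5, 4.25, 5.
f(x) = 2x³ + 3x² - 2x - 4: f₀=20, f₁=54.78125, f₂=111.5, f₃=195.21875, f₄=311.
(h/3)·[f₀ + 4f₁ + 2f₂ + 4f₃ + f₄] = 0.25·(1554) = 388.5.

388.5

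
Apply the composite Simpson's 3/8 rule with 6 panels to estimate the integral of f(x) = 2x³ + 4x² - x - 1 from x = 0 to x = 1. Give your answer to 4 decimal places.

h = (1 − 0)/6 = 0.166667.
Nodes x₀,…,x₆ = 0, 0.166667, 0.333333, 0.5, 0.666667, 0.833333, 1.
f(x) = 2x³ + 4x² - x - 1: f₀=-1, f₁=-1.046296, f₂=-0.814815, f₃=-0.25, f₄=0.703704, f₅=2.101852, f₆=4.
(3h/8)·[f₀ + 3f₁ + 3f₂ + 2f₃ + 3f₄ + 3f₅ + f₆] = 0.0625·(5.333333) = 0.3333.

0.3333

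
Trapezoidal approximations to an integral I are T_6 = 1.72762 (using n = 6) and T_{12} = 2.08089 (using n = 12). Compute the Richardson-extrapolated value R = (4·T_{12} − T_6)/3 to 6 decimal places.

2.198647

R = (4·T_{12} − T_6) / 3 = (4·2.08089 − 1.72762)/3 = (6.59594)/3 = 2.198647.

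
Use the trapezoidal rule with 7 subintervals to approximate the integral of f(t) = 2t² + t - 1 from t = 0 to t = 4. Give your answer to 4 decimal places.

47.1020

h = (4 − 0)/7 = 0.571429.
Nodes t₀,…,t₇ = 0, 0.571429, 1.142857, 1.714286, 2.285714, 2.857143, 3.428571, 4.
f(t) = 2t² + t - 1: f₀=-1, f₁=0.224490, f₂=2.755102, f₃=6.591837, f₄=11.734694, f₅=18.183673, f₆=25.938776, f₇=35.
(h/2)·[f₀ + 2f₁ + 2f₂ + 2f₃ + 2f₄ + 2f₅ + 2f₆ + f₇] = 0.285714·(164.857143) = 47.1020.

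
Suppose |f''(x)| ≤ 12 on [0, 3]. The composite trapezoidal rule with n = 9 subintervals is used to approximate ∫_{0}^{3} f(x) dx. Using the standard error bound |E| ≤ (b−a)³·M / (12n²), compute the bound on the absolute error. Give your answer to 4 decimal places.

0.3333

|E| ≤ (3)³·12 / (12·9²) = 324/972 = 0.3333.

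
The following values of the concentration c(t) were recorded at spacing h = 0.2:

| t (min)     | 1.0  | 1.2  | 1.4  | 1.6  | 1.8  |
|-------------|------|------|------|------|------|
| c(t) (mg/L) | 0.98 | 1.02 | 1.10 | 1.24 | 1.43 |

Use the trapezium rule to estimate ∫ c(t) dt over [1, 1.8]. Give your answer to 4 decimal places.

h = 0.2, n = 4.
(h/2)·[y₀ + 2y₁ + 2y₂ + 2y₃ + y₄] = 0.1·(9.13) = 0.9130.

0.9130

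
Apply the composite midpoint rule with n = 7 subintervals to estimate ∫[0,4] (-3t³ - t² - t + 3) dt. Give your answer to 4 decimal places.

h = (4 − 0)/7 = 0.571429.
Midpoints m₁,…,m₇ = 0.285714, 0.857143, 1.428571, 2, 2.571429, 3.142857, 3.714286.
f(m₁)=2.562682, f(m₂)=-0.481050, f(m₃)=-9.215743, f(m₄)=-27, f(m₅)=-57.192420, f(m₆)=-103.151603, f(m₇)=-168.236152.
h·[f(m₁) + f(m₂) + f(m₃) + f(m₄) + f(m₅) + f(m₆) + f(m₇)] = 0.571429·(-362.714286) = -207.2653.

-207.2653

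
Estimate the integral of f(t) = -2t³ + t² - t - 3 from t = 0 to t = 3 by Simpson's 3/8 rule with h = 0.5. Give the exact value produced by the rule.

-45

h = (3 − 0)/6 = 0.5.
Nodes t₀,…,t₆ = 0, 0.5, 1, 1.5, 2, 2.5, 3.
f(t) = -2t³ + t² - t - 3: f₀=-3, f₁=-3.5, f₂=-5, f₃=-9, f₄=-17, f₅=-30.5, f₆=-51.
(3h/8)·[f₀ + 3f₁ + 3f₂ + 2f₃ + 3f₄ + 3f₅ + f₆] = 0.1875·(-240) = -45.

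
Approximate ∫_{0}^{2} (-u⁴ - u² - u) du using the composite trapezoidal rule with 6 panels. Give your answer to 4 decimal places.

h = (2 − 0)/6 = 0.333333.
Nodes u₀,…,u₆ = 0, 0.333333, 0.666667, 1, 1.333333, 1.666667, 2.
f(u) = -u⁴ - u² - u: f₀=0, f₁=-0.456790, f₂=-1.308642, f₃=-3, f₄=-6.271605, f₅=-12.160494, f₆=-22.
(h/2)·[f₀ + 2f₁ + 2f₂ + 2f₃ + 2f₄ + 2f₅ + f₆] = 0.166667·(-68.395062) = -11.3992.

-11.3992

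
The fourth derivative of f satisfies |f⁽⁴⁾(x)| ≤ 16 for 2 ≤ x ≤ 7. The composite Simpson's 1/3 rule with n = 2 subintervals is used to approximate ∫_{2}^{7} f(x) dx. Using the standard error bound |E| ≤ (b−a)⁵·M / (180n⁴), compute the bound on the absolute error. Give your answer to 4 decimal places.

17.3611

|E| ≤ (5)⁵·16 / (180·2⁴) = 50000/2880 = 17.3611.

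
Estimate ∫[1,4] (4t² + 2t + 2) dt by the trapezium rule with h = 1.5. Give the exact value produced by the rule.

109.5

h = (4 − 1)/2 = 1.5.
Nodes t₀,…,t₂ = 1, 2.5, 4.
f(t) = 4t² + 2t + 2: f₀=8, f₁=32, f₂=74.
(h/2)·[f₀ + 2f₁ + f₂] = 0.75·(146) = 109.5.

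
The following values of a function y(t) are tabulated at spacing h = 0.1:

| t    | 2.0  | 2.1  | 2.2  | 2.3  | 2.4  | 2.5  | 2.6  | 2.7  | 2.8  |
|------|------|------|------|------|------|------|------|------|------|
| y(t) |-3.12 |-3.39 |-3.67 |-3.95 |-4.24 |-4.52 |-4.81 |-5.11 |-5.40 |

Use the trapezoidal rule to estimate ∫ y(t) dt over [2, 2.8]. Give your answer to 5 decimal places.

-3.39500

h = 0.1, n = 8.
(h/2)·[y₀ + 2y₁ + 2y₂ + 2y₃ + 2y₄ + 2y₅ + 2y₆ + 2y₇ + y₈] = 0.05·(-67.90) = -3.39500.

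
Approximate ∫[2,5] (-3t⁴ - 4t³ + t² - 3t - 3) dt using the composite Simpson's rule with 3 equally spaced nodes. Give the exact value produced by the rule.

-2472.375

h = (5 − 2)/2 = 1.5.
Nodes t₀,…,t₂ = 2, 3.5, 5.
f(t) = -3t⁴ - 4t³ + t² - 3t - 3: f₀=-85, f₁=-622.9375, f₂=-2368.
(h/3)·[f₀ + 4f₁ + f₂] = 0.5·(-4944.75) = -2472.375.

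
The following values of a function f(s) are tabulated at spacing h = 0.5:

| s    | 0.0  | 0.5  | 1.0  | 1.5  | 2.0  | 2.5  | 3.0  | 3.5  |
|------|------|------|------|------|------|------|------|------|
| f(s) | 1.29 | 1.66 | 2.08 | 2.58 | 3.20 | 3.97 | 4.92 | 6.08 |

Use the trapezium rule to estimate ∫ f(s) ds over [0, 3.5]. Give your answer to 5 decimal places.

h = 0.5, n = 7.
(h/2)·[y₀ + 2y₁ + 2y₂ + 2y₃ + 2y₄ + 2y₅ + 2y₆ + y₇] = 0.25·(44.19) = 11.04750.

11.04750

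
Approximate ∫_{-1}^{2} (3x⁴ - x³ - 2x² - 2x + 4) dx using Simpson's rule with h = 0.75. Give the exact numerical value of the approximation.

h = (2 − (-1))/4 = 0.75.
Nodes x₀,…,x₄ = -1, -0.25, 0.5, 1.25, 2.
f(x) = 3x⁴ - x³ - 2x² - 2x + 4: f₀=8, f₁=4.40234375, f₂=2.5625, f₃=3.74609375, f₄=32.
(h/3)·[f₀ + 4f₁ + 2f₂ + 4f₃ + f₄] = 0.25·(77.71875) = 19.4296875.

19.4296875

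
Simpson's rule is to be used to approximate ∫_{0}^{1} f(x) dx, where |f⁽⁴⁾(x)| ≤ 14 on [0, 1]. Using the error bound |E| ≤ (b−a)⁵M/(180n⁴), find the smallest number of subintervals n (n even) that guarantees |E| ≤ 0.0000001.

30

Need 14/(180n⁴) ≤ 0.0000001.
n⁴ ≥ 14/(180·0.0000001) = 777778 ⇒ n ≥ 29.6971, so the smallest even n is 30. (n must be even for Simpson's rule.)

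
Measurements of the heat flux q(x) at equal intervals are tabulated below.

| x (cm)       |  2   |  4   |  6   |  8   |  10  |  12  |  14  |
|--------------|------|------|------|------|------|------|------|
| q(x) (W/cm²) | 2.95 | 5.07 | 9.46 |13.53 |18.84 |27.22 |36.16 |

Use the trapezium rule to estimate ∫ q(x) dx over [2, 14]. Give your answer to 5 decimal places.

h = 2, n = 6.
(h/2)·[y₀ + 2y₁ + 2y₂ + 2y₃ + 2y₄ + 2y₅ + y₆] = 1·(187.35) = 187.35000.

187.35000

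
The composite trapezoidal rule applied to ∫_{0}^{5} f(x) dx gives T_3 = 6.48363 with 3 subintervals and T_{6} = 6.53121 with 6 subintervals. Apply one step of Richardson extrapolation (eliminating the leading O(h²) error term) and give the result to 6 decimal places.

R = (4·T_{6} − T_3) / 3 = (4·6.53121 − 6.48363)/3 = (19.64121)/3 = 6.547070.

6.547070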